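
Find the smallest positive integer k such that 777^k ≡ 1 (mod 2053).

2052

The order of 777 must divide p − 1 = 2052 = 2^2 · 3^3 · 19.
Divisors: 1, 2, 3, 4, 6, 9, 12, 18, 19, 27, 36, 38, 54, 57, 76, 108, 114, 171, 228, 342, 513, 684, 1026, 2052.
Check each in increasing order: 777^1 ≡ 777;  777^2 ≡ 147;  777^3 ≡ 1304;  777^4 ≡ 1079;  777^6 ≡ 532;  777^9 ≡ 1867;  777^12 ≡ 1763;  777^18 ≡ 1748;  777^19 ≡ 1163;  777^27 ≡ 1299;  777^36 ≡ 640;  777^38 ≡ 1695;  777^54 ≡ 1888;  777^57 ≡ 405;  777^76 ≡ 878;  777^108 ≡ 536;  777^114 ≡ 1838;  777^171 ≡ 1204;  777^228 ≡ 1059;  777^342 ≡ 198;  777^513 ≡ 244;  777^684 ≡ 197;  777^1026 ≡ 2052;  777^2052 ≡ 1.
Smallest exponent giving 1 is 2052.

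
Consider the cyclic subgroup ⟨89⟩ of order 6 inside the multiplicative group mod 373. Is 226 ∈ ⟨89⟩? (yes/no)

no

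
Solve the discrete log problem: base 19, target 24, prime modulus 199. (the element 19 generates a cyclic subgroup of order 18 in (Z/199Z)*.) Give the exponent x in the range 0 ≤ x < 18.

13

Successive powers of 19 modulo 199:
  19^0=1  19^1=19  19^2=162  19^3=93  19^4=175  19^5=141
  19^6=92  19^7=156  19^8=178  19^9=198  19^10=180  19^11=37
  19^12=106  19^13=24
So 19^13 ≡ 24 (mod 199), giving x = 13.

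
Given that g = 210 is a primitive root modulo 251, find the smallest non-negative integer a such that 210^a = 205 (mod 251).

96

Baby-step giant-step with m = ceil(sqrt(250)) = 16.
Baby table (210^j mod 251 for j=0..15):
  0:1  1:210  2:175  3:104  4:3  5:128  6:23  7:61
  8:9  9:133  10:69  11:183  12:27  13:148  14:207  15:47
Giant step factor: 210^(-16) ≡ 31 (mod 251).
Scan 205·31^i mod 251 for i = 0, 1, …:
  i=0: 205   i=1: 80   i=2: 221   i=3: 74
  i=4: 35   i=5: 81   i=6: 1
Match at i=6, j=0: a = 6·16 + 0 = 96.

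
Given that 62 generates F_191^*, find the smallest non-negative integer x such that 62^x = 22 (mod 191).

Baby-step giant-step with m = ceil(sqrt(190)) = 14.
Baby table (62^j mod 191 for j=0..13):
  0:1  1:62  2:24  3:151  4:3  5:186  6:72  7:71
  8:9  9:176  10:25  11:22  12:27  13:146
Giant step factor: 62^(-14) ≡ 163 (mod 191).
Scan 22·163^i mod 191 for i = 0, 1, …:
  i=0: 22
Match at i=0, j=11: x = 0·14 + 11 = 11.

11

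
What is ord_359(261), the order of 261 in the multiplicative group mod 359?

The order of 261 must divide p − 1 = 358 = 2 · 179.
Divisors: 1, 2, 179, 358.
Check each in increasing order: 261^1 ≡ 261;  261^2 ≡ 270;  261^179 ≡ 358;  261^358 ≡ 1.
Smallest exponent giving 1 is 358.

358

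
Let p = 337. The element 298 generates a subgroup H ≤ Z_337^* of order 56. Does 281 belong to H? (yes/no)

yes

281 ∈ ⟨298⟩ iff 281^56 ≡ 1 (mod 337), since |⟨298⟩| = 56.
281^56 mod 337 = 1.
Since 1 = 1, 281 lies in the subgroup.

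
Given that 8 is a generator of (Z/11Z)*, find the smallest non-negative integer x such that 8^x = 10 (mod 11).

5

Successive powers of 8 modulo 11:
  8^0=1  8^1=8  8^2=9  8^3=6  8^4=4  8^5=10
So 8^5 ≡ 10 (mod 11), giving x = 5.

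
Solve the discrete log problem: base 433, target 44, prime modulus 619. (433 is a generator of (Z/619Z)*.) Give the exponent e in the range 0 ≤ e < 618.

609

Baby-step giant-step with m = ceil(sqrt(618)) = 25.
Baby table (433^j mod 619 for j=0..24):
  0:1  1:433  2:551  3:268  4:291  5:346  6:20  7:613
  8:497  9:408  10:249  11:111  12:400  13:499  14:36  15:113
  16:28  17:363  18:572  19:76  20:101  21:403  22:560  23:451
  24:298
Giant step factor: 433^(-25) ≡ 90 (mod 619).
Scan 44·90^i mod 619 for i = 0, 1, …:
  i=0: 44   i=1: 246   i=2: 475   i=3: 39
  i=4: 415   i=5: 210   i=6: 330   i=7: 607
  i=8: 158   i=9: 602     …   i=23: 541
  i=24: 408
Match at i=24, j=9: e = 24·25 + 9 = 609.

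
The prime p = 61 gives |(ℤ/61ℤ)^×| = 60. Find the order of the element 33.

20

The order of 33 must divide p − 1 = 60 = 2^2 · 3 · 5.
Divisors: 1, 2, 3, 4, 5, 6, 10, 12, 15, 20, 30, 60.
Check each in increasing order: 33^1 ≡ 33;  33^2 ≡ 52;  33^3 ≡ 8;  33^4 ≡ 20;  33^5 ≡ 50;  33^6 ≡ 3;  33^10 ≡ 60;  33^12 ≡ 9;  33^15 ≡ 11;  33^20 ≡ 1.
Smallest exponent giving 1 is 20.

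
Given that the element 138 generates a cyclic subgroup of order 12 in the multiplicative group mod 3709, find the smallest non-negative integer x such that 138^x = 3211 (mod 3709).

Successive powers of 138 modulo 3709:
  138^0=1  138^1=138  138^2=499  138^3=2100  138^4=498  138^5=1962
  138^6=3708  138^7=3571  138^8=3210  138^9=1609  138^10=3211
So 138^10 ≡ 3211 (mod 3709), giving x = 10.

10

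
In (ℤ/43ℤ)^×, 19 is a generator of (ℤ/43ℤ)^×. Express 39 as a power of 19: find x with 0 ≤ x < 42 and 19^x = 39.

Baby-step giant-step with m = ceil(sqrt(42)) = 7.
Baby table (19^j mod 43 for j=0..6):
  0:1  1:19  2:17  3:22  4:31  5:30  6:11
Giant step factor: 19^(-7) ≡ 7 (mod 43).
Scan 39·7^i mod 43 for i = 0, 1, …:
  i=0: 39   i=1: 15   i=2: 19
Match at i=2, j=1: x = 2·7 + 1 = 15.

15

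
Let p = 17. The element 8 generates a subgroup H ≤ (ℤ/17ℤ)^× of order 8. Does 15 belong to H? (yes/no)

yes

⟨8⟩ has order 8; its elements mod 17 are {1, 2, 4, 8, 9, 13, 15, 16}.
15 is in this set.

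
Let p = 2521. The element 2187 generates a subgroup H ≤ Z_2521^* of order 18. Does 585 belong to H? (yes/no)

no

585 ∈ ⟨2187⟩ iff 585^18 ≡ 1 (mod 2521), since |⟨2187⟩| = 18.
585^18 mod 2521 = 303.
Since 303 ≠ 1, 585 does not lie in the subgroup.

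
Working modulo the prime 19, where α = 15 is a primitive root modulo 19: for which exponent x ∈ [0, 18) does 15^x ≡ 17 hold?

14

Successive powers of 15 modulo 19:
  15^0=1  15^1=15  15^2=16  15^3=12  15^4=9  15^5=2
  15^6=11  15^7=13  15^8=5  15^9=18  15^10=4  15^11=3
  15^12=7  15^13=10  15^14=17
So 15^14 ≡ 17 (mod 19), giving x = 14.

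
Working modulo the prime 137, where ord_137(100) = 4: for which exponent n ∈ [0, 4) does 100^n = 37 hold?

3

Successive powers of 100 modulo 137:
  100^0=1  100^1=100  100^2=136  100^3=37
So 100^3 ≡ 37 (mod 137), giving n = 3.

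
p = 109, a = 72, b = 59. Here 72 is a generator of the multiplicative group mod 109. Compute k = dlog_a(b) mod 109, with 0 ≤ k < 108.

85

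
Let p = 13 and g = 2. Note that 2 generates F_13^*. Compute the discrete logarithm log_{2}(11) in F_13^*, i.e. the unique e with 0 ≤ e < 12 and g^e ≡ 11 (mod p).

Successive powers of 2 modulo 13:
  2^0=1  2^1=2  2^2=4  2^3=8  2^4=3  2^5=6
  2^6=12  2^7=11
So 2^7 ≡ 11 (mod 13), giving e = 7.

7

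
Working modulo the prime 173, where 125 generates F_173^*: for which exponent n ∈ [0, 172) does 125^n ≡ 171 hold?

Baby-step giant-step with m = ceil(sqrt(172)) = 14.
Baby table (125^j mod 173 for j=0..13):
  0:1  1:125  2:55  3:128  4:84  5:120  6:122  7:26
  8:136  9:46  10:41  11:108  12:6  13:58
Giant step factor: 125^(-14) ≡ 54 (mod 173).
Scan 171·54^i mod 173 for i = 0, 1, …:
  i=0: 171   i=1: 65   i=2: 50   i=3: 105
  i=4: 134   i=5: 143   i=6: 110   i=7: 58
Match at i=7, j=13: n = 7·14 + 13 = 111.

111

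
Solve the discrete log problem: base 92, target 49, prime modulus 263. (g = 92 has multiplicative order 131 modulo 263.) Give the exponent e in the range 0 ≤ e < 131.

35

Baby-step giant-step with m = ceil(sqrt(131)) = 12.
Baby table (92^j mod 263 for j=0..11):
  0:1  1:92  2:48  3:208  4:200  5:253  6:132  7:46
  8:24  9:104  10:100  11:258
Giant step factor: 92^(-12) ≡ 4 (mod 263).
Scan 49·4^i mod 263 for i = 0, 1, …:
  i=0: 49   i=1: 196   i=2: 258
Match at i=2, j=11: e = 2·12 + 11 = 35.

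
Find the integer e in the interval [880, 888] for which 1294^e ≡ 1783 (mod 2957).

883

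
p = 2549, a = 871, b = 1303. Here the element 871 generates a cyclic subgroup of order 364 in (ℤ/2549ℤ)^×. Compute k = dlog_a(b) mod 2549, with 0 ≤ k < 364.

Baby-step giant-step with m = ceil(sqrt(364)) = 20.
Baby table (871^j mod 2549 for j=0..19):
  0:1  1:871  2:1588  3:1590  4:783  5:1410  6:2041  7:1058
  8:1329  9:313  10:2429  11:2538  12:615  13:375  14:353  15:1583
  16:2333  17:490  18:1107  19:675
Giant step factor: 871^(-20) ≡ 2204 (mod 2549).
Scan 1303·2204^i mod 2549 for i = 0, 1, …:
  i=0: 1303   i=1: 1638   i=2: 768   i=3: 136
  i=4: 1511   i=5: 1250   i=6: 2080   i=7: 1218
  i=8: 375
Match at i=8, j=13: k = 8·20 + 13 = 173.

173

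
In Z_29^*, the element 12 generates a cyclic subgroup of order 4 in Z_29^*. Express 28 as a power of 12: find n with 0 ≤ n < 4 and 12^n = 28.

Successive powers of 12 modulo 29:
  12^0=1  12^1=12  12^2=28
So 12^2 ≡ 28 (mod 29), giving n = 2.

2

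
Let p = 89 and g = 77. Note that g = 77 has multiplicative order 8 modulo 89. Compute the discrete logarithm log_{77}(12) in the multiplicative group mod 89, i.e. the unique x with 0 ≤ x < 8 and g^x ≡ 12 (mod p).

Successive powers of 77 modulo 89:
  77^0=1  77^1=77  77^2=55  77^3=52  77^4=88  77^5=12
So 77^5 ≡ 12 (mod 89), giving x = 5.

5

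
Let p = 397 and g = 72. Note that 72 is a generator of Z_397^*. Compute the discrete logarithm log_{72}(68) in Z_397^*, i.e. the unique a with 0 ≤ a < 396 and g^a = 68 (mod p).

Successive powers of 72 modulo 397:
  72^0=1  72^1=72  72^2=23  72^3=68
So 72^3 ≡ 68 (mod 397), giving a = 3.

3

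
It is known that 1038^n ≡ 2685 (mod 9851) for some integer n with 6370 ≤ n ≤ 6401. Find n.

6394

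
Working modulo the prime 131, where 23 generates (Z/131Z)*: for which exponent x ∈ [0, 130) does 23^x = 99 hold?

Successive powers of 23 modulo 131:
  23^0=1  23^1=23  23^2=5  23^3=115  23^4=25  23^5=51
  23^6=125  23^7=124  23^8=101  23^9=96  23^10=112  23^11=87
  23^12=36  23^13=42  23^14=49  23^15=79  23^16=114  23^17=2
  23^18=46  23^19=10  23^20=99
So 23^20 ≡ 99 (mod 131), giving x = 20.

20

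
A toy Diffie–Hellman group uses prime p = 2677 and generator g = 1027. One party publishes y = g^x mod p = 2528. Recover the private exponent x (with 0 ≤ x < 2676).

Baby-step giant-step with m = ceil(sqrt(2676)) = 52.
Baby table (1027^j mod 2677 for j=0..51):
  0:1  1:1027  2:2668  3:1465  4:81  5:200  6:1948  7:877
  8:1207  9:138  10:2522  11:1435  12:1395  13:470  14:830  15:1124
  16:561  17:592  18:305  19:26  20:2609  21:2443  22:612  23:2106
  24:2523  25:2462  26:1386  27:1935  28:911  29:1324  30:2509  31:1469
  32:1512  33:164  34:2454  35:1201  36:2007  37:2576  38:676  39:909
  40:1947  41:2527  42:1216  43:1350  44:2441  45:1235  46:2124  47:2270
  48:2300  49:986  50:716  51:1834
Giant step factor: 1027^(-52) ≡ 474 (mod 2677).
Scan 2528·474^i mod 2677 for i = 0, 1, …:
  i=0: 2528   i=1: 1653   i=2: 1838   i=3: 1187
  i=4: 468   i=5: 2318   i=6: 1162   i=7: 2003
  i=8: 1764   i=9: 912     …   i=35: 2663
  i=36: 1395
Match at i=36, j=12: x = 36·52 + 12 = 1884.

1884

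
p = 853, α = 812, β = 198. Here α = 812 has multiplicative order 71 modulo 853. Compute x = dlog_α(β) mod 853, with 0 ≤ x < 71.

20

Baby-step giant-step with m = ceil(sqrt(71)) = 9.
Baby table (812^j mod 853 for j=0..8):
  0:1  1:812  2:828  3:172  4:625  5:818  6:582  7:22
  8:804
Giant step factor: 812^(-9) ≡ 259 (mod 853).
Scan 198·259^i mod 853 for i = 0, 1, …:
  i=0: 198   i=1: 102   i=2: 828
Match at i=2, j=2: x = 2·9 + 2 = 20.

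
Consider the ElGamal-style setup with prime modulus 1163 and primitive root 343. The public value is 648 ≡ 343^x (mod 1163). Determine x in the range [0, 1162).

1117

Baby-step giant-step with m = ceil(sqrt(1162)) = 35.
Baby table (343^j mod 1163 for j=0..34):
  0:1  1:343  2:186  3:996  4:869  5:339  6:1140  7:252
  8:374  9:352  10:947  11:344  12:529  13:19  14:702  15:45
  16:316  17:229  18:626  19:726  20:136  21:128  22:873  23:548
  24:721  25:747  26:361  27:545  28:855  29:189  30:862  31:264
  32:1001  33:258  34:106
Giant step factor: 343^(-35) ≡ 755 (mod 1163).
Scan 648·755^i mod 1163 for i = 0, 1, …:
  i=0: 648   i=1: 780   i=2: 422   i=3: 1111
  i=4: 282   i=5: 81   i=6: 679   i=7: 925
  i=8: 575   i=9: 326     …   i=30: 599
  i=31: 1001
Match at i=31, j=32: x = 31·35 + 32 = 1117.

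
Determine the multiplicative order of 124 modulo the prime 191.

190

The order of 124 must divide p − 1 = 190 = 2 · 5 · 19.
Divisors: 1, 2, 5, 10, 19, 38, 95, 190.
Check each in increasing order: 124^1 ≡ 124;  124^2 ≡ 96;  124^5 ≡ 31;  124^10 ≡ 6;  124^19 ≡ 142;  124^38 ≡ 109;  124^95 ≡ 190;  124^190 ≡ 1.
Smallest exponent giving 1 is 190.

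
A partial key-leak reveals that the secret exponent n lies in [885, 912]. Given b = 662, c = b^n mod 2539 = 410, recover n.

Compute 662^885 mod 2539 = 997, then multiply by 662 repeatedly:
  662^885=997  662^886=2413  662^887=375  662^888=1967  662^889=2186
  662^890=2441  662^891=1138  662^892=1812  662^893=1136  662^894=488
  662^895=603  662^896=563  662^897=2012  662^898=1508  662^899=469
  662^900=720  662^901=1847  662^902=1455  662^903=929  662^904=560
  662^905=26  662^906=1978  662^907=1851  662^908=1564  662^909=1995
  662^910=410
Found 410 at exponent 910.

910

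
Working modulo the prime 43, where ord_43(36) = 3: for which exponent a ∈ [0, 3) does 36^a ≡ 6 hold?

2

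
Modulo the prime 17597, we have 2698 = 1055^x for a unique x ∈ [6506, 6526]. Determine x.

6508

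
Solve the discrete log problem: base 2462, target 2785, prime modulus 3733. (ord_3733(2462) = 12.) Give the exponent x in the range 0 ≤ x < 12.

2

Successive powers of 2462 modulo 3733:
  2462^0=1  2462^1=2462  2462^2=2785
So 2462^2 ≡ 2785 (mod 3733), giving x = 2.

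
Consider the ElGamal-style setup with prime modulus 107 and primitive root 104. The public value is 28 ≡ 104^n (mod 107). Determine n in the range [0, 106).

65

Baby-step giant-step with m = ceil(sqrt(106)) = 11.
Baby table (104^j mod 107 for j=0..10):
  0:1  1:104  2:9  3:80  4:81  5:78  6:87  7:60
  8:34  9:5  10:92
Giant step factor: 104^(-11) ≡ 88 (mod 107).
Scan 28·88^i mod 107 for i = 0, 1, …:
  i=0: 28   i=1: 3   i=2: 50   i=3: 13
  i=4: 74   i=5: 92
Match at i=5, j=10: n = 5·11 + 10 = 65.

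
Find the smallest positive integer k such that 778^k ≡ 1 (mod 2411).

The order of 778 must divide p − 1 = 2410 = 2 · 5 · 241.
Divisors: 1, 2, 5, 10, 241, 482, 1205, 2410.
Check each in increasing order: 778^1 ≡ 778;  778^2 ≡ 123;  778^5 ≡ 2271;  778^10 ≡ 312;  778^241 ≡ 2242;  778^482 ≡ 2040;  778^1205 ≡ 2410;  778^2410 ≡ 1.
Smallest exponent giving 1 is 2410.

2410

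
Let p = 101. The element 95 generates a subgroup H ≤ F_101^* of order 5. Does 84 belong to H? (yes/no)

84 ∈ ⟨95⟩ iff 84^5 ≡ 1 (mod 101), since |⟨95⟩| = 5.
84^5 mod 101 = 1.
Since 1 = 1, 84 lies in the subgroup.

yes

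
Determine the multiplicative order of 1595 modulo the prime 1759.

The order of 1595 must divide p − 1 = 1758 = 2 · 3 · 293.
Divisors: 1, 2, 3, 6, 293, 586, 879, 1758.
Check each in increasing order: 1595^1 ≡ 1595;  1595^2 ≡ 511;  1595^3 ≡ 628;  1595^6 ≡ 368;  1595^293 ≡ 509;  1595^586 ≡ 508;  1595^879 ≡ 1758;  1595^1758 ≡ 1.
Smallest exponent giving 1 is 1758.

1758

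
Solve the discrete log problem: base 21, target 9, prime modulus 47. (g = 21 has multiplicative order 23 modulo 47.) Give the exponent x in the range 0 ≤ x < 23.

22

Successive powers of 21 modulo 47:
  21^0=1  21^1=21  21^2=18  21^3=2  21^4=42  21^5=36
  21^6=4  21^7=37  21^8=25  21^9=8  21^10=27  21^11=3
  21^12=16  21^13=7  21^14=6  21^15=32  21^16=14  21^17=12
  21^18=17  21^19=28  21^20=24  21^21=34  21^22=9
So 21^22 ≡ 9 (mod 47), giving x = 22.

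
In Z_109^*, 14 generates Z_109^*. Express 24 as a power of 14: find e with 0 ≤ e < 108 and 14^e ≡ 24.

Successive powers of 14 modulo 109:
  14^0=1  14^1=14  14^2=87  14^3=19  14^4=48  14^5=18
  14^6=34  14^7=40  14^8=15  14^9=101  14^10=106  14^11=67
  14^12=66  14^13=52  14^14=74  14^15=55  14^16=7  14^17=98
  14^18=64  14^19=24
So 14^19 ≡ 24 (mod 109), giving e = 19.

19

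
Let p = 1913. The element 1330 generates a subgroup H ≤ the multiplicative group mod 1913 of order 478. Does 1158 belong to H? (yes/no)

yes

1158 ∈ ⟨1330⟩ iff 1158^478 ≡ 1 (mod 1913), since |⟨1330⟩| = 478.
1158^478 mod 1913 = 1.
Since 1 = 1, 1158 lies in the subgroup.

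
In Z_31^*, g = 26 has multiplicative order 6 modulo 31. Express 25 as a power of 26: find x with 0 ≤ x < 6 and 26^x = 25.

2

Successive powers of 26 modulo 31:
  26^0=1  26^1=26  26^2=25
So 26^2 ≡ 25 (mod 31), giving x = 2.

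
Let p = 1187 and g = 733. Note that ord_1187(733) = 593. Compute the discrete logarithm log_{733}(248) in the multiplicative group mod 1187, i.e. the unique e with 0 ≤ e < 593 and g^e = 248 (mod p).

Baby-step giant-step with m = ceil(sqrt(593)) = 25.
Baby table (733^j mod 1187 for j=0..24):
  0:1  1:733  2:765  3:481  4:34  5:1182  6:1083  7:923
  8:1156  9:1017  10:25  11:520  12:133  13:155  14:850  15:1062
  16:961  17:522  18:412  19:498  20:625  21:1130  22:951  23:314
  24:1071
Giant step factor: 733^(-25) ≡ 569 (mod 1187).
Scan 248·569^i mod 1187 for i = 0, 1, …:
  i=0: 248   i=1: 1046   i=2: 487   i=3: 532
  i=4: 23   i=5: 30   i=6: 452   i=7: 796
  i=8: 677   i=9: 625
Match at i=9, j=20: e = 9·25 + 20 = 245.

245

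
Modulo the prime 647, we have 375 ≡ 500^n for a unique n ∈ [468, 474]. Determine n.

473

Compute 500^468 mod 647 = 355, then multiply by 500 repeatedly:
  500^468=355  500^469=222  500^470=363  500^471=340  500^472=486
  500^473=375
Found 375 at exponent 473.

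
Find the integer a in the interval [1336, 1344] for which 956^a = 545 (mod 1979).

1339

Compute 956^1336 mod 1979 = 1856, then multiply by 956 repeatedly:
  956^1336=1856  956^1337=1152  956^1338=988  956^1339=545
Found 545 at exponent 1339.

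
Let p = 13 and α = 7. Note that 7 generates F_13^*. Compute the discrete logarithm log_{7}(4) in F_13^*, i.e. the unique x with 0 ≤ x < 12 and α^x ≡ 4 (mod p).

Successive powers of 7 modulo 13:
  7^0=1  7^1=7  7^2=10  7^3=5  7^4=9  7^5=11
  7^6=12  7^7=6  7^8=3  7^9=8  7^10=4
So 7^10 ≡ 4 (mod 13), giving x = 10.

10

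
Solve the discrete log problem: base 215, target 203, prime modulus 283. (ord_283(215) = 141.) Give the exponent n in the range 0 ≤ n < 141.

16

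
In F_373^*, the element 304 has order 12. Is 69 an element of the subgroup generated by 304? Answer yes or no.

⟨304⟩ has order 12; its elements mod 373 are {1, 69, 88, 89, 104, 173, 200, 269, 284, 285, 304, 372}.
69 is in this set.

yes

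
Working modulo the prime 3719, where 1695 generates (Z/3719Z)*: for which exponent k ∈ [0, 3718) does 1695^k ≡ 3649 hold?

Baby-step giant-step with m = ceil(sqrt(3718)) = 61.
Baby table (1695^j mod 3719 for j=0..60):
  0:1  1:1695  2:1957  3:3486  4:2998  5:1456  6:2223  7:638
  8:2900  9:2701  10:106  11:1158  12:2897  13:1335  14:1673  15:1857
  16:1341  17:686  18:2442  19:3662  20:79  21:21  22:2124  23:188
  24:2545  25:3454  26:824  27:2055  28:2241  29:1396  30:936  31:2226
  32:2004  33:1333  34:2002  35:1662  36:1807  37:2128  38:3249  39:2935
  40:2522  41:1659  42:441  43:3695  44:229  45:1379  46:1873  47:2428
  48:2246  49:2433  50:3283  51:1061  52:2118  53:1175  54:1960  55:1133
  56:1431  57:757  58:60  59:1287  60:2131
Giant step factor: 1695^(-61) ≡ 303 (mod 3719).
Scan 3649·303^i mod 3719 for i = 0, 1, …:
  i=0: 3649   i=1: 1104   i=2: 3521   i=3: 3229
  i=4: 290   i=5: 2333   i=6: 289   i=7: 2030
  i=8: 1455   i=9: 2023     …   i=14: 634
  i=15: 2433
Match at i=15, j=49: k = 15·61 + 49 = 964.

964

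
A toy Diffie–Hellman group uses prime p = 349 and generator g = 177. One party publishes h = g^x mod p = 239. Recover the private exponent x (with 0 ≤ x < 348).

234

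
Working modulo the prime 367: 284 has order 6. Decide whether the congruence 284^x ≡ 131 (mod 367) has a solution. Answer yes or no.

no

⟨284⟩ has order 6; its elements mod 367 are {1, 83, 84, 283, 284, 366}.
131 is not in this set.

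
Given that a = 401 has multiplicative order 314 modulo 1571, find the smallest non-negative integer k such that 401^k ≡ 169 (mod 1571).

300

Baby-step giant-step with m = ceil(sqrt(314)) = 18.
Baby table (401^j mod 1571 for j=0..17):
  0:1  1:401  2:559  3:1077  4:1423  5:350  6:531  7:846
  8:1481  9:43  10:1533  11:472  12:752  13:1491  14:911  15:839
  16:245  17:843
Giant step factor: 401^(-18) ≡ 243 (mod 1571).
Scan 169·243^i mod 1571 for i = 0, 1, …:
  i=0: 169   i=1: 221   i=2: 289   i=3: 1103
  i=4: 959   i=5: 529   i=6: 1296   i=7: 728
  i=8: 952   i=9: 399     …   i=15: 113
  i=16: 752
Match at i=16, j=12: k = 16·18 + 12 = 300.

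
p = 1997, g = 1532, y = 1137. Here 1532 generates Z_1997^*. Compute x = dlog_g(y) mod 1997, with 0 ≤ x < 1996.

408

Baby-step giant-step with m = ceil(sqrt(1996)) = 45.
Baby table (1532^j mod 1997 for j=0..44):
  0:1  1:1532  2:549  3:331  4:1851  5:1989  6:1723  7:1599
  8:1346  9:1168  10:64  11:195  12:1187  13:1214  14:641  15:1485
  16:437  17:489  18:273  19:863  20:102  21:498  22:82  23:1810
  24:1084  25:1181  26:10  27:1341  28:1496  29:1313  30:537  31:1917
  32:1254  33:14  34:1478  35:1695  36:640  37:1950  38:1885  39:158
  40:419  41:871  42:376  43:896  44:733
Giant step factor: 1532^(-45) ≡ 675 (mod 1997).
Scan 1137·675^i mod 1997 for i = 0, 1, …:
  i=0: 1137   i=1: 627   i=2: 1858   i=3: 34
  i=4: 983   i=5: 521   i=6: 203   i=7: 1229
  i=8: 820   i=9: 331
Match at i=9, j=3: x = 9·45 + 3 = 408.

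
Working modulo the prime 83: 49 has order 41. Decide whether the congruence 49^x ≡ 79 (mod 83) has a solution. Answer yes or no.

no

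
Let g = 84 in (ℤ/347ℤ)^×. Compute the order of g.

346

The order of 84 must divide p − 1 = 346 = 2 · 173.
Divisors: 1, 2, 173, 346.
Check each in increasing order: 84^1 ≡ 84;  84^2 ≡ 116;  84^173 ≡ 346;  84^346 ≡ 1.
Smallest exponent giving 1 is 346.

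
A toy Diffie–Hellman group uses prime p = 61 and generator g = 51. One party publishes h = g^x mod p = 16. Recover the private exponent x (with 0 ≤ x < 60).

Baby-step giant-step with m = ceil(sqrt(60)) = 8.
Baby table (51^j mod 61 for j=0..7):
  0:1  1:51  2:39  3:37  4:57  5:40  6:27  7:35
Giant step factor: 51^(-8) ≡ 42 (mod 61).
Scan 16·42^i mod 61 for i = 0, 1, …:
  i=0: 16   i=1: 1
Match at i=1, j=0: x = 1·8 + 0 = 8.

8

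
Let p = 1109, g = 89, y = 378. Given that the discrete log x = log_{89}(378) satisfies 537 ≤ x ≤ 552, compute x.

Compute 89^537 mod 1109 = 775, then multiply by 89 repeatedly:
  89^537=775  89^538=217  89^539=460  89^540=1016  89^541=595
  89^542=832  89^543=854  89^544=594  89^545=743  89^546=696
  89^547=949  89^548=177  89^549=227  89^550=241  89^551=378
Found 378 at exponent 551.

551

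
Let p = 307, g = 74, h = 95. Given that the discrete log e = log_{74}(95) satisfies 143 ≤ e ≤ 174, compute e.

Compute 74^143 mod 307 = 265, then multiply by 74 repeatedly:
  74^143=265  74^144=269  74^145=258  74^146=58  74^147=301
  74^148=170  74^149=300  74^150=96  74^151=43  74^152=112
  74^153=306  74^154=233  74^155=50  74^156=16  74^157=263
  74^158=121  74^159=51  74^160=90  74^161=213  74^162=105
  74^163=95
Found 95 at exponent 163.

163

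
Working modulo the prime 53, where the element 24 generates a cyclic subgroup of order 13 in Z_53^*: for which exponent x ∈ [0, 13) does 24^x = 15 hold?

11

Successive powers of 24 modulo 53:
  24^0=1  24^1=24  24^2=46  24^3=44  24^4=49  24^5=10
  24^6=28  24^7=36  24^8=16  24^9=13  24^10=47  24^11=15
So 24^11 ≡ 15 (mod 53), giving x = 11.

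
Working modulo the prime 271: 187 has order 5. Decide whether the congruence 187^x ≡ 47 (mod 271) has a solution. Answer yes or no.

no

⟨187⟩ has order 5; its elements mod 271 are {1, 10, 100, 187, 244}.
47 is not in this set.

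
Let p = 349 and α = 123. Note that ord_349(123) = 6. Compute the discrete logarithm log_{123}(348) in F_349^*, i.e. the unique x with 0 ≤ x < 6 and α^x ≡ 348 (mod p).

3

Successive powers of 123 modulo 349:
  123^0=1  123^1=123  123^2=122  123^3=348
So 123^3 ≡ 348 (mod 349), giving x = 3.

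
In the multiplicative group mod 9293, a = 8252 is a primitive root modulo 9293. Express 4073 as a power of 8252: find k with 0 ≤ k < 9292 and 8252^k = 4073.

8523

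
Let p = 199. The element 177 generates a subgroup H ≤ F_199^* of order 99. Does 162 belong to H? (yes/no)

yes

162 ∈ ⟨177⟩ iff 162^99 ≡ 1 (mod 199), since |⟨177⟩| = 99.
162^99 mod 199 = 1.
Since 1 = 1, 162 lies in the subgroup.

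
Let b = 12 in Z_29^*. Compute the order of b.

The order of 12 must divide p − 1 = 28 = 2^2 · 7.
Divisors: 1, 2, 4, 7, 14, 28.
Check each in increasing order: 12^1 ≡ 12;  12^2 ≡ 28;  12^4 ≡ 1.
Smallest exponent giving 1 is 4.

4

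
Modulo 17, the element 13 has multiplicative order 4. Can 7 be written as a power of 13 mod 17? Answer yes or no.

no

⟨13⟩ has order 4; its elements mod 17 are {1, 4, 13, 16}.
7 is not in this set.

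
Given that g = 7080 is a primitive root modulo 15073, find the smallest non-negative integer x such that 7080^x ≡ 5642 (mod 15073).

Baby-step giant-step with m = ceil(sqrt(15072)) = 123.
Baby table (7080^j mod 15073 for j=0..122):
  0:1  1:7080  2:8675  3:11598  4:11209  5:375  6:2152  7:12430
  8:8226  9:13081  10:4968  11:8131  12:3693  13:9858  14:6650  15:9021
  16:4379  17:13232  18:3865  19:6705  20:6523  21:14241  22:2983  23:2367
  24:12257  25:4299  26:4533  27:3223  28:13391  29:14183  30:14387  31:11699
  32:2785  33:2316  34:12929  35:14064  36:882  37:4338  38:9339  39:9942
  40:13523  41:14217  42:13939  43:5189  44:5219  45:6597  46:10606  47:11867
  48:1458  49:12708  50:1903  51:13051  52:3590  53:4122  54:2432  55:5194
  56:10473  57:4753  58:8304  59:7620  60:3333  61:8395  62:3761  63:8962
  64:8703  65:13889  66:12941  67:8586  68:14544  69:7857  70:8190  71:14442
  72:9201  73:12647  74:7140  75:11431  76:4543  77:13731  78:9703  79:9579
  80:5893  81:376  82:9232  83:6032  84:4751  85:9217  86:5343  87:10283
  88:1050  89:3011  90:4658  91:13989  92:12510  93:1852  94:13723  95:13355
  96:471  97:3547  98:1142  99:6232  100:3889  101:10822  102:3701  103:6206
  104:685  105:11367  106:3613  107:1159  108:6008  109:634  110:12039  111:13378
  112:12581  113:7123  114:11655  115:7798  116:12514  117:26  118:3204  119:14528
  120:88  121:5047  122:9750
Giant step factor: 7080^(-123) ≡ 11659 (mod 15073).
Scan 5642·11659^i mod 15073 for i = 0, 1, …:
  i=0: 5642   i=1: 1506   i=2: 13482   i=3: 5394
  i=4: 4090   i=5: 9411   i=6: 6482   i=7: 12689
  i=8: 14629   i=9: 8516   i=10: 2193   i=11: 4379
Match at i=11, j=16: x = 11·123 + 16 = 1369.

1369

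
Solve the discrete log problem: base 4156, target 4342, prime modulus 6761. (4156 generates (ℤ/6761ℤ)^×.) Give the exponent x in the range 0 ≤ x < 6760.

Baby-step giant-step with m = ceil(sqrt(6760)) = 83.
Baby table (4156^j mod 6761 for j=0..82):
  0:1  1:4156  2:4742  3:6198  4:6239  5:849  6:5963  7:3163
  8:2044  9:3048  10:4135  11:5359  12:1270  13:4540  14:5050  15:1656
  16:6399  17:3231  18:690  19:976  20:6417  21:3668  22:4914  23:4364
  24:3782  25:5428  26:4072  27:449  28:8  29:6204  30:4131  31:2257
  32:2585  33:31  34:377  35:5021  36:2830  37:4101  38:6036  39:2306
  40:3399  41:2515  42:6595  43:6487  44:3865  45:5565  46:5520  47:1047
  48:4009  49:2300  50:5507  51:1107  52:3212  53:2858  54:5532  55:3592
  56:64  57:2305  58:6004  59:4534  60:397  61:248  62:3016  63:6363
  64:2357  65:5764  66:961  67:4926  68:148  69:6598  70:5433  71:4569
  72:3876  73:3954  74:3594  75:1615  76:5028  77:4878  78:3490  79:2095
  80:5413  81:2581  82:3690
Giant step factor: 4156^(-83) ≡ 3864 (mod 6761).
Scan 4342·3864^i mod 6761 for i = 0, 1, …:
  i=0: 4342   i=1: 3447   i=2: 38   i=3: 4851
  i=4: 2772   i=5: 1584   i=6: 1871   i=7: 2035
  i=8: 197   i=9: 3976     …   i=65: 365
  i=66: 4072
Match at i=66, j=26: x = 66·83 + 26 = 5504.

5504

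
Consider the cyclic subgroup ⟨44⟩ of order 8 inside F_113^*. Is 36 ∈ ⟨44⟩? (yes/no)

⟨44⟩ has order 8; its elements mod 113 are {1, 15, 18, 44, 69, 95, 98, 112}.
36 is not in this set.

no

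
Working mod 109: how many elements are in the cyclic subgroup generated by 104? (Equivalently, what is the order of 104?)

54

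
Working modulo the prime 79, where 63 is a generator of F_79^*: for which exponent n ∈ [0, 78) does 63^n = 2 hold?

10

Successive powers of 63 modulo 79:
  63^0=1  63^1=63  63^2=19  63^3=12  63^4=45  63^5=70
  63^6=65  63^7=66  63^8=50  63^9=69  63^10=2
So 63^10 ≡ 2 (mod 79), giving n = 10.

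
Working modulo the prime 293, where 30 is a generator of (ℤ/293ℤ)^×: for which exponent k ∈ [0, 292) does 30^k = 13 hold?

Baby-step giant-step with m = ceil(sqrt(292)) = 18.
Baby table (30^j mod 293 for j=0..17):
  0:1  1:30  2:21  3:44  4:148  5:45  6:178  7:66
  8:222  9:214  10:267  11:99  12:40  13:28  14:254  15:2
  16:60  17:42
Giant step factor: 30^(-18) ≡ 10 (mod 293).
Scan 13·10^i mod 293 for i = 0, 1, …:
  i=0: 13   i=1: 130   i=2: 128   i=3: 108
  i=4: 201   i=5: 252   i=6: 176   i=7: 2
Match at i=7, j=15: k = 7·18 + 15 = 141.

141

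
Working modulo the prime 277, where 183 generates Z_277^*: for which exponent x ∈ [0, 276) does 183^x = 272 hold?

245

Baby-step giant-step with m = ceil(sqrt(276)) = 17.
Baby table (183^j mod 277 for j=0..16):
  0:1  1:183  2:249  3:139  4:230  5:263  6:208  7:115
  8:270  9:104  10:196  11:135  12:52  13:98  14:206  15:26
  16:49
Giant step factor: 183^(-17) ≡ 78 (mod 277).
Scan 272·78^i mod 277 for i = 0, 1, …:
  i=0: 272   i=1: 164   i=2: 50   i=3: 22
  i=4: 54   i=5: 57   i=6: 14   i=7: 261
  i=8: 137   i=9: 160     …   i=13: 211
  i=14: 115
Match at i=14, j=7: x = 14·17 + 7 = 245.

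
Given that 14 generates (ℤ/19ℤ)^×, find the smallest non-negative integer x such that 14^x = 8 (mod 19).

Successive powers of 14 modulo 19:
  14^0=1  14^1=14  14^2=6  14^3=8
So 14^3 ≡ 8 (mod 19), giving x = 3.

3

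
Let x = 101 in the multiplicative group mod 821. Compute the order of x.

410

The order of 101 must divide p − 1 = 820 = 2^2 · 5 · 41.
Divisors: 1, 2, 4, 5, 10, 20, 41, 82, 164, 205, 410, 820.
Check each in increasing order: 101^1 ≡ 101;  101^2 ≡ 349;  101^4 ≡ 293;  101^5 ≡ 37;  101^10 ≡ 548;  101^20 ≡ 639;  101^41 ≡ 770;  101^82 ≡ 138;  101^164 ≡ 161;  101^205 ≡ 820;  101^410 ≡ 1.
Smallest exponent giving 1 is 410.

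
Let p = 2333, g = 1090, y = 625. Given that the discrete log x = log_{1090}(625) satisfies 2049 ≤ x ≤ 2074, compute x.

Compute 1090^2049 mod 2333 = 85, then multiply by 1090 repeatedly:
  1090^2049=85  1090^2050=1663  1090^2051=2262  1090^2052=1932  1090^2053=1514
  1090^2054=829  1090^2055=739  1090^2056=625
Found 625 at exponent 2056.

2056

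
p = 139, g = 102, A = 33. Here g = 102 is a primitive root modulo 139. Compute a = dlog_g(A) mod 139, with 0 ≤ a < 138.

Baby-step giant-step with m = ceil(sqrt(138)) = 12.
Baby table (102^j mod 139 for j=0..11):
  0:1  1:102  2:118  3:82  4:24  5:85  6:52  7:22
  8:20  9:94  10:136  11:111
Giant step factor: 102^(-12) ≡ 64 (mod 139).
Scan 33·64^i mod 139 for i = 0, 1, …:
  i=0: 33   i=1: 27   i=2: 60   i=3: 87
  i=4: 8   i=5: 95   i=6: 103   i=7: 59
  i=8: 23   i=9: 82
Match at i=9, j=3: a = 9·12 + 3 = 111.

111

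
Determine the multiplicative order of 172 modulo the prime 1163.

The order of 172 must divide p − 1 = 1162 = 2 · 7 · 83.
Divisors: 1, 2, 7, 14, 83, 166, 581, 1162.
Check each in increasing order: 172^1 ≡ 172;  172^2 ≡ 509;  172^7 ≡ 661;  172^14 ≡ 796;  172^83 ≡ 498;  172^166 ≡ 285;  172^581 ≡ 1.
Smallest exponent giving 1 is 581.

581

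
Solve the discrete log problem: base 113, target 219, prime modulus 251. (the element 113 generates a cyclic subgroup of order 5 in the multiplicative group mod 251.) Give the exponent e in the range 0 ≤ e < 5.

Successive powers of 113 modulo 251:
  113^0=1  113^1=113  113^2=219
So 113^2 ≡ 219 (mod 251), giving e = 2.

2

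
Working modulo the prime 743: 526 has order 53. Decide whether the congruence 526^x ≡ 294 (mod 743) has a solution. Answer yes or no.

294 ∈ ⟨526⟩ iff 294^53 ≡ 1 (mod 743), since |⟨526⟩| = 53.
294^53 mod 743 = 592.
Since 592 ≠ 1, 294 does not lie in the subgroup.

no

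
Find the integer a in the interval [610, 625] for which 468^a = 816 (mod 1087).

615

Compute 468^610 mod 1087 = 256, then multiply by 468 repeatedly:
  468^610=256  468^611=238  468^612=510  468^613=627  468^614=1033
  468^615=816
Found 816 at exponent 615.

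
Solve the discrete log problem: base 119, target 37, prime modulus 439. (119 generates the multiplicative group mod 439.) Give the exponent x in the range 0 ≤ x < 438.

Baby-step giant-step with m = ceil(sqrt(438)) = 21.
Baby table (119^j mod 439 for j=0..20):
  0:1  1:119  2:113  3:277  4:38  5:132  6:343  7:429
  8:127  9:187  10:303  11:59  12:436  13:82  14:100  15:47
  16:325  17:43  18:288  19:30  20:58
Giant step factor: 119^(-21) ≡ 421 (mod 439).
Scan 37·421^i mod 439 for i = 0, 1, …:
  i=0: 37   i=1: 212   i=2: 135   i=3: 204
  i=4: 279   i=5: 246   i=6: 401   i=7: 245
  i=8: 419   i=9: 360     …   i=15: 93
  i=16: 82
Match at i=16, j=13: x = 16·21 + 13 = 349.

349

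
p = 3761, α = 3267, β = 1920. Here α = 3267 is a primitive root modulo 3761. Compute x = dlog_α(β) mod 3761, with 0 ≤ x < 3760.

2023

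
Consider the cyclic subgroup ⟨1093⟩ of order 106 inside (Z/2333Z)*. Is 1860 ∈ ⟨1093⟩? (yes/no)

no

1860 ∈ ⟨1093⟩ iff 1860^106 ≡ 1 (mod 2333), since |⟨1093⟩| = 106.
1860^106 mod 2333 = 919.
Since 919 ≠ 1, 1860 does not lie in the subgroup.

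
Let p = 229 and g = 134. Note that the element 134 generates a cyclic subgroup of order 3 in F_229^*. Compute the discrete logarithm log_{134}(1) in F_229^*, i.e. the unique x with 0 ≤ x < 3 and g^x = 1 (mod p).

0

Successive powers of 134 modulo 229:
  134^0=1
So 134^0 ≡ 1 (mod 229), giving x = 0.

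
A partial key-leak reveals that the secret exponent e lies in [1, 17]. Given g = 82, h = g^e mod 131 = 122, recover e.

Compute 82^1 mod 131 = 82, then multiply by 82 repeatedly:
  82^1=82  82^2=43  82^3=120  82^4=15  82^5=51
  82^6=121  82^7=97  82^8=94  82^9=110  82^10=112
  82^11=14  82^12=100  82^13=78  82^14=108  82^15=79
  82^16=59  82^17=122
Found 122 at exponent 17.

17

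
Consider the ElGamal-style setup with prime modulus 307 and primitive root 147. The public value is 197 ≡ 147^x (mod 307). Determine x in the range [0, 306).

167

Baby-step giant-step with m = ceil(sqrt(306)) = 18.
Baby table (147^j mod 307 for j=0..17):
  0:1  1:147  2:119  3:301  4:39  5:207  6:36  7:73
  8:293  9:91  10:176  11:84  12:68  13:172  14:110  15:206
  16:196  17:261
Giant step factor: 147^(-18) ≡ 115 (mod 307).
Scan 197·115^i mod 307 for i = 0, 1, …:
  i=0: 197   i=1: 244   i=2: 123   i=3: 23
  i=4: 189   i=5: 245   i=6: 238   i=7: 47
  i=8: 186   i=9: 207
Match at i=9, j=5: x = 9·18 + 5 = 167.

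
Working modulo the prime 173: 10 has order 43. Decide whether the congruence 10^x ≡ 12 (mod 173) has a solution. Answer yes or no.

12 ∈ ⟨10⟩ iff 12^43 ≡ 1 (mod 173), since |⟨10⟩| = 43.
12^43 mod 173 = 80.
Since 80 ≠ 1, 12 does not lie in the subgroup.

no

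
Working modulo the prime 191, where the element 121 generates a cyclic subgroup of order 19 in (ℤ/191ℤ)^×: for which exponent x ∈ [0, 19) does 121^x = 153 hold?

12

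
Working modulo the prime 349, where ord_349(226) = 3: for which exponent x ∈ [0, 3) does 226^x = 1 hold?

Successive powers of 226 modulo 349:
  226^0=1
So 226^0 ≡ 1 (mod 349), giving x = 0.

0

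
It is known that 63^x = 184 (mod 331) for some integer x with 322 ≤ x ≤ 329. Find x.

326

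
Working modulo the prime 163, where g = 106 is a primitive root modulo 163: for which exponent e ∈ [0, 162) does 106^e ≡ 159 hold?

Baby-step giant-step with m = ceil(sqrt(162)) = 13.
Baby table (106^j mod 163 for j=0..12):
  0:1  1:106  2:152  3:138  4:121  5:112  6:136  7:72
  8:134  9:23  10:156  11:73  12:77
Giant step factor: 106^(-13) ≡ 68 (mod 163).
Scan 159·68^i mod 163 for i = 0, 1, …:
  i=0: 159   i=1: 54   i=2: 86   i=3: 143
  i=4: 107   i=5: 104   i=6: 63   i=7: 46
  i=8: 31   i=9: 152
Match at i=9, j=2: e = 9·13 + 2 = 119.

119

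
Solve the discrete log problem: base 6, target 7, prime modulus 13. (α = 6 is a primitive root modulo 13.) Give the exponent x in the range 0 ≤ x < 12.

7

Successive powers of 6 modulo 13:
  6^0=1  6^1=6  6^2=10  6^3=8  6^4=9  6^5=2
  6^6=12  6^7=7
So 6^7 ≡ 7 (mod 13), giving x = 7.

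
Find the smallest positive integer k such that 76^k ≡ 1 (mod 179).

The order of 76 must divide p − 1 = 178 = 2 · 89.
Divisors: 1, 2, 89, 178.
Check each in increasing order: 76^1 ≡ 76;  76^2 ≡ 48;  76^89 ≡ 1.
Smallest exponent giving 1 is 89.

89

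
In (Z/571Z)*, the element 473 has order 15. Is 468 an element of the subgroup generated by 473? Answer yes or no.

⟨473⟩ has order 15; its elements mod 571 are {1, 106, 109, 134, 167, 193, 255, 331, 387, 461, 468, 473, 481, 500, 502}.
468 is in this set.

yes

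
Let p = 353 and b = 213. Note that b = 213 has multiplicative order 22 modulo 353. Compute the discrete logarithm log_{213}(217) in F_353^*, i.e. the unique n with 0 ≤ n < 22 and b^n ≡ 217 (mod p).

6

Successive powers of 213 modulo 353:
  213^0=1  213^1=213  213^2=185  213^3=222  213^4=337  213^5=122
  213^6=217
So 213^6 ≡ 217 (mod 353), giving n = 6.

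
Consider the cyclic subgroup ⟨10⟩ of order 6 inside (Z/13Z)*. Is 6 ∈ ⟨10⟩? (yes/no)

no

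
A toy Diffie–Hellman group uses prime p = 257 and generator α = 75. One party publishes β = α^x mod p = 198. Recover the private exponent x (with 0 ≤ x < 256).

106

Baby-step giant-step with m = ceil(sqrt(256)) = 16.
Baby table (75^j mod 257 for j=0..15):
  0:1  1:75  2:228  3:138  4:70  5:110  6:26  7:151
  8:17  9:247  10:21  11:33  12:162  13:71  14:185  15:254
Giant step factor: 75^(-16) ≡ 249 (mod 257).
Scan 198·249^i mod 257 for i = 0, 1, …:
  i=0: 198   i=1: 215   i=2: 79   i=3: 139
  i=4: 173   i=5: 158   i=6: 21
Match at i=6, j=10: x = 6·16 + 10 = 106.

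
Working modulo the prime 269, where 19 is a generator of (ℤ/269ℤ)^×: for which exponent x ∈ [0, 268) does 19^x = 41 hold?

Baby-step giant-step with m = ceil(sqrt(268)) = 17.
Baby table (19^j mod 269 for j=0..16):
  0:1  1:19  2:92  3:134  4:125  5:223  6:202  7:72
  8:23  9:168  10:233  11:123  12:185  13:18  14:73  15:42
  16:260
Giant step factor: 19^(-17) ≡ 140 (mod 269).
Scan 41·140^i mod 269 for i = 0, 1, …:
  i=0: 41   i=1: 91   i=2: 97   i=3: 130
  i=4: 177   i=5: 32   i=6: 176   i=7: 161
  i=8: 213   i=9: 230   i=10: 189   i=11: 98
  i=12: 1
Match at i=12, j=0: x = 12·17 + 0 = 204.

204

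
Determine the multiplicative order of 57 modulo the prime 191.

The order of 57 must divide p − 1 = 190 = 2 · 5 · 19.
Divisors: 1, 2, 5, 10, 19, 38, 95, 190.
Check each in increasing order: 57^1 ≡ 57;  57^2 ≡ 2;  57^5 ≡ 37;  57^10 ≡ 32;  57^19 ≡ 152;  57^38 ≡ 184;  57^95 ≡ 190;  57^190 ≡ 1.
Smallest exponent giving 1 is 190.

190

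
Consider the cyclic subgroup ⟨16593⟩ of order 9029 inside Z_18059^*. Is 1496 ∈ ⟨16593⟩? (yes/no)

yes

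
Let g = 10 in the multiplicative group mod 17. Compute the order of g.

16

The order of 10 must divide p − 1 = 16 = 2^4.
Divisors: 1, 2, 4, 8, 16.
Check each in increasing order: 10^1 ≡ 10;  10^2 ≡ 15;  10^4 ≡ 4;  10^8 ≡ 16;  10^16 ≡ 1.
Smallest exponent giving 1 is 16.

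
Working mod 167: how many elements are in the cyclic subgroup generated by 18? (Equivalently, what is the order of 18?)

The order of 18 must divide p − 1 = 166 = 2 · 83.
Divisors: 1, 2, 83, 166.
Check each in increasing order: 18^1 ≡ 18;  18^2 ≡ 157;  18^83 ≡ 1.
Smallest exponent giving 1 is 83.

83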